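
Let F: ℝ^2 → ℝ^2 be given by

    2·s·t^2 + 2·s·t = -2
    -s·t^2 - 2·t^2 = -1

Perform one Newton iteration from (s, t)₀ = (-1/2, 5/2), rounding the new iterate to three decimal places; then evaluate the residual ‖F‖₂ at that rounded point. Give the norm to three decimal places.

2.259

At (-1/2, 5/2): F = (-6.750, -8.375).
Jacobian J = [[2·t^2 + 2·t, 4·s·t + 2·s], [-t^2, -2·s·t - 4·t]].
At the point, J = [[17.500, -6.000], [-6.250, -7.500]] (det J = -168.750).
Solving J·Δ = −F gives Δ = (0.002, -1.119).
Then the next iterate is (s, t)₁ = (-0.498, 1.381).
Re-evaluating at (-0.498, 1.381): F = (-1.27501, -1.86456), so ‖F‖₂ = 2.259.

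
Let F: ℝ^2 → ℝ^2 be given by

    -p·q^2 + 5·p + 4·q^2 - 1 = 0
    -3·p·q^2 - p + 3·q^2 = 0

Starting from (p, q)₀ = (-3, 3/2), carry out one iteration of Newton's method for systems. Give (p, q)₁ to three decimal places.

(-0.559, 1.192)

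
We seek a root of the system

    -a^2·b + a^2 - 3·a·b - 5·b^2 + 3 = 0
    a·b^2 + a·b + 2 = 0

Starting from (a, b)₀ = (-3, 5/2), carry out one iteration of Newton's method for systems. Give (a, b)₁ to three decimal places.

(-1.645, 1.811)

At (-3, 5/2): F = (-19.250, -24.250).
Jacobian J = [[-2·a·b + 2·a - 3·b, -a^2 - 3·a - 10·b], [b^2 + b, 2·a·b + a]].
At the point, J = [[1.500, -25.000], [8.750, -18.000]] (det J = 191.750).
Solving J·Δ = −F gives Δ = (1.355, -0.689).
Then the next iterate is (a, b)₁ = (-1.645, 1.811).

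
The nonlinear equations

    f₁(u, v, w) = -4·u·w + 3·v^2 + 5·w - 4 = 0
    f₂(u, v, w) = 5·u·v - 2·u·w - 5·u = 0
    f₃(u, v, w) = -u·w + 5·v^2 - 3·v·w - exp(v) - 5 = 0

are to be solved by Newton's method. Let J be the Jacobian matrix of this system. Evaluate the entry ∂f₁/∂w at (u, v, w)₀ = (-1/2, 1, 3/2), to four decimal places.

7.0000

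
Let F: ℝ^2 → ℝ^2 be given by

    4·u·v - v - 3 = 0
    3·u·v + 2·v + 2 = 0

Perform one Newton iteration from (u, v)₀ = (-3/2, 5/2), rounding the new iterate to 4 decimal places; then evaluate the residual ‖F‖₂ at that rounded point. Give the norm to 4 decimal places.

15.8144

At (-3/2, 5/2): F = (-20.5000, -4.2500).
Jacobian J = [[4·v, 4·u - 1], [3·v, 3·u + 2]].
At the point, J = [[10.0000, -7.0000], [7.5000, -2.5000]] (det J = 27.5000).
Solving J·Δ = −F gives Δ = (-0.7818, -4.0455).
Then the next iterate is (u, v)₁ = (-2.2818, -1.5455).
Re-evaluating at (-2.2818, -1.5455): F = (12.651588, 9.488566), so ‖F‖₂ = 15.8144.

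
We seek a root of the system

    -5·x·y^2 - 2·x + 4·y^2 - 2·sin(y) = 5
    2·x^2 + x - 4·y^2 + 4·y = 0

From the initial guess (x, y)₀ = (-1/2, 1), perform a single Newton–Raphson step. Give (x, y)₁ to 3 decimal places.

(-0.418, 0.980)

At (-1/2, 1): F = (0.81706, 0.000).
Jacobian J = [[-5·y^2 - 2, -10·x·y + 8·y - 2·cos(y)], [4·x + 1, -8·y + 4]].
At the point, J = [[-7.000, 11.91940], [-1.000, -4.000]] (det J = 39.91940).
Solving J·Δ = −F gives Δ = (0.082, -0.020).
Then the next iterate is (x, y)₁ = (-0.418, 0.980).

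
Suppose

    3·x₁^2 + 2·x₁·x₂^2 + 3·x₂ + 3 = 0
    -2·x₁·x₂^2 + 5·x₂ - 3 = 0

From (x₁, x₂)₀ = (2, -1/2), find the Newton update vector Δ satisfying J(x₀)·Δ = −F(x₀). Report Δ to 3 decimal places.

(-1.107, 0.661)

At (2, -1/2): F = (14.500, -6.500).
Jacobian J = [[6·x₁ + 2·x₂^2, 4·x₁·x₂ + 3], [-2·x₂^2, -4·x₁·x₂ + 5]].
At the point, J = [[12.500, -1.000], [-0.500, 9.000]] (det J = 112.000).
Solving J·Δ = −F gives Δ = (-1.107, 0.661).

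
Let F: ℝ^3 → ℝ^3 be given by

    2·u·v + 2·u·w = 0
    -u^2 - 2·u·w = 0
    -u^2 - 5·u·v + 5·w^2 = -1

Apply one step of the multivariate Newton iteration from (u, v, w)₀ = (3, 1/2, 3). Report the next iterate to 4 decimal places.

(1.5123, 0.2603, 1.4753)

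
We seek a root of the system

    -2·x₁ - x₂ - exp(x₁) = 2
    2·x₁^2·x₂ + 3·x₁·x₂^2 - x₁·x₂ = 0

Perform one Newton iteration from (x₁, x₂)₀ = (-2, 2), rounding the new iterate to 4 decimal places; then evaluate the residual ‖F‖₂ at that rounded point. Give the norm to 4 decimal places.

0.6593

At (-2, 2): F = (-0.135335, -4.0000).
Jacobian J = [[-exp(x₁) - 2, -1], [4·x₁·x₂ + 3·x₂^2 - x₂, 2·x₁^2 + 6·x₁·x₂ - x₁]].
At the point, J = [[-2.135335, -1.0000], [-6.0000, -14.0000]] (det J = 23.894694).
Solving J·Δ = −F gives Δ = (0.0881, -0.3235).
Then the next iterate is (x₁, x₂)₁ = (-1.9119, 1.6765).
Re-evaluating at (-1.9119, 1.6765): F = (-0.000499, -0.659330), so ‖F‖₂ = 0.6593.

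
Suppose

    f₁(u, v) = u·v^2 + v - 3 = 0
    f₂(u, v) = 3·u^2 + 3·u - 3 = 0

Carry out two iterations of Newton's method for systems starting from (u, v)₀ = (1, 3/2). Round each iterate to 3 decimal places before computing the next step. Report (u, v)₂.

At (1, 3/2): F = (0.750, 3.000).
Jacobian J = [[v^2, 2·u·v + 1], [6·u + 3, 0]].
At the point, J = [[2.250, 4.000], [9.000, 0.000]] (det J = -36.000).
Solving J·Δ = −F gives Δ = (-0.333, 0.000).
Then the next iterate is (u, v)₁ = (0.667, 1.500).
Round to (0.667, 1.500) and repeat: F = (0.00075, 0.33567), J = [[2.250, 3.001], [7.002, 0.000]].
Δ = (-0.048, 0.036), so (u, v)₂ = (0.619, 1.536).

(0.619, 1.536)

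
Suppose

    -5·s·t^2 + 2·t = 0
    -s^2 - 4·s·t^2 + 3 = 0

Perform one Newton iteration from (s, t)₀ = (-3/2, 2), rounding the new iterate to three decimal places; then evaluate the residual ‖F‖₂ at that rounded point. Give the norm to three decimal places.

At (-3/2, 2): F = (34.000, 24.750).
Jacobian J = [[-5·t^2, -10·s·t + 2], [-2·s - 4·t^2, -8·s·t]].
At the point, J = [[-20.000, 32.000], [-13.000, 24.000]] (det J = -64.000).
Solving J·Δ = −F gives Δ = (0.375, -0.828).
Then the next iterate is (s, t)₁ = (-1.125, 1.172).
Re-evaluating at (-1.125, 1.172): F = (10.07041, 7.91550), so ‖F‖₂ = 12.809.

12.809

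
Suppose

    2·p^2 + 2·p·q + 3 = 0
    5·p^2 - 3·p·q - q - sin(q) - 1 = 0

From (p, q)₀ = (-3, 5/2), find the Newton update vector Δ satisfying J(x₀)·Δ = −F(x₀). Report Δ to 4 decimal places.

(1.5115, -0.7634)

At (-3, 5/2): F = (6.0000, 63.401528).
Jacobian J = [[4·p + 2·q, 2·p], [10·p - 3·q, -3·p - cos(q) - 1]].
At the point, J = [[-7.0000, -6.0000], [-37.5000, 8.801144]] (det J = -286.608005).
Solving J·Δ = −F gives Δ = (1.5115, -0.7634).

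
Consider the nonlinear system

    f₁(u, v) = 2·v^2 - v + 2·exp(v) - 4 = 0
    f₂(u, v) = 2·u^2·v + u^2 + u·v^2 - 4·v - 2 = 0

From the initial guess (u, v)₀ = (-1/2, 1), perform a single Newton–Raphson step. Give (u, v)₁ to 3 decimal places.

(-2.725, 0.711)

At (-1/2, 1): F = (2.43656, -5.750).
Jacobian J = [[0, 4·v + 2·exp(v) - 1], [4·u·v + 2·u + v^2, 2·u^2 + 2·u·v - 4]].
At the point, J = [[0.000, 8.43656], [-2.000, -4.500]] (det J = 16.87313).
Solving J·Δ = −F gives Δ = (-2.225, -0.289).
Then the next iterate is (u, v)₁ = (-2.725, 0.711).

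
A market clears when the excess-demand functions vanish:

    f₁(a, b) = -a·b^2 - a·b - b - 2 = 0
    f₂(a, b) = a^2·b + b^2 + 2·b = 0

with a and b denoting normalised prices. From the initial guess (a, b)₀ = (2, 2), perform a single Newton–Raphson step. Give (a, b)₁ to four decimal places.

(1.4286, 0.8571)

At (2, 2): F = (-16.0000, 16.0000).
Jacobian J = [[-b^2 - b, -2·a·b - a - 1], [2·a·b, a^2 + 2·b + 2]].
At the point, J = [[-6.0000, -11.0000], [8.0000, 10.0000]] (det J = 28.0000).
Solving J·Δ = −F gives Δ = (-0.5714, -1.1429).
Then the next iterate is (a, b)₁ = (1.4286, 0.8571).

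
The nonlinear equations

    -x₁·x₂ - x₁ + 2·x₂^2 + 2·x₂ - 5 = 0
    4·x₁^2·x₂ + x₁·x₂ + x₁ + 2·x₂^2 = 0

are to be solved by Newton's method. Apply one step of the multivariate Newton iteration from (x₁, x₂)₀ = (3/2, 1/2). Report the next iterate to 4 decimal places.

At (3/2, 1/2): F = (-5.7500, 7.2500).
Jacobian J = [[-x₂ - 1, -x₁ + 4·x₂ + 2], [8·x₁·x₂ + x₂ + 1, 4·x₁^2 + x₁ + 4·x₂]].
At the point, J = [[-1.5000, 2.5000], [7.5000, 12.5000]] (det J = -37.5000).
Solving J·Δ = −F gives Δ = (-2.4000, 0.8600).
Then the next iterate is (x₁, x₂)₁ = (-0.9000, 1.3600).

(-0.9000, 1.3600)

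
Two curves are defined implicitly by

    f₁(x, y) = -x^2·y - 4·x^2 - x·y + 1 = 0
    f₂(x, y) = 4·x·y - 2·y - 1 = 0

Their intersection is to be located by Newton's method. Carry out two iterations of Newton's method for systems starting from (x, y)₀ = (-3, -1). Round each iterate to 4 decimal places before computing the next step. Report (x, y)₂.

At (-3, -1): F = (-29.0000, 13.0000).
Jacobian J = [[-2·x·y - 8·x - y, -x^2 - x], [4·y, 4·x - 2]].
At the point, J = [[19.0000, -6.0000], [-4.0000, -14.0000]] (det J = -290.0000).
Solving J·Δ = −F gives Δ = (1.6690, 0.4517).
Then the next iterate is (x, y)₁ = (-1.3310, -0.5483).
Round to (-1.3310, -0.5483) and repeat: F = (-5.844684, 3.015749), J = [[9.736725, -0.440561], [-2.1932, -7.3240]].
Δ = (0.6106, 0.2289), so (x, y)₂ = (-0.7204, -0.3194).

(-0.7204, -0.3194)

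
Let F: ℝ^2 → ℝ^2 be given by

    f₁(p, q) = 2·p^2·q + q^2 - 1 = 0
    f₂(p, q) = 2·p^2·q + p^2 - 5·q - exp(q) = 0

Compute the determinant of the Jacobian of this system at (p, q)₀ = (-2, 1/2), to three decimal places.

66.595

J = [[4·p·q, 2·p^2 + 2·q], [4·p·q + 2·p, 2·p^2 - exp(q) - 5]].
At the point, J = [[-4.000, 9.000], [-8.000, 1.35128]].
det J = 66.595.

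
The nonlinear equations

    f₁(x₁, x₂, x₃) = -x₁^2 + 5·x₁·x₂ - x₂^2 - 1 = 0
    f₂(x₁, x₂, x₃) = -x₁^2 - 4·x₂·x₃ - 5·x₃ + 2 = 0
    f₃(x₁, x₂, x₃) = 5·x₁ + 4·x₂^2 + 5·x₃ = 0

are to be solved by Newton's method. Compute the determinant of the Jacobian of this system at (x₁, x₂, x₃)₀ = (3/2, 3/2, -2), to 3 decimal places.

594.000

J = [[-2·x₁ + 5·x₂, 5·x₁ - 2·x₂, 0], [-2·x₁, -4·x₃, -4·x₂ - 5], [5, 8·x₂, 5]].
At the point, J = [[4.500, 4.500, 0.000], [-3.000, 8.000, -11.000], [5.000, 12.000, 5.000]].
det J = 594.000.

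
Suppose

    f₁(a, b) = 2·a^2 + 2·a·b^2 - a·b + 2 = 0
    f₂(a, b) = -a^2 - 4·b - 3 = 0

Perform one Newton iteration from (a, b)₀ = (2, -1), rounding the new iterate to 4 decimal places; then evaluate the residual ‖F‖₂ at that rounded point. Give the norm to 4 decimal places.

At (2, -1): F = (16.0000, -3.0000).
Jacobian J = [[4·a + 2·b^2 - b, 4·a·b - a], [-2·a, -4]].
At the point, J = [[11.0000, -10.0000], [-4.0000, -4.0000]] (det J = -84.0000).
Solving J·Δ = −F gives Δ = (-1.1190, 0.3690).
Then the next iterate is (a, b)₁ = (0.8810, -0.6310).
Re-evaluating at (0.8810, -0.6310): F = (4.809793, -1.252161), so ‖F‖₂ = 4.9701.

4.9701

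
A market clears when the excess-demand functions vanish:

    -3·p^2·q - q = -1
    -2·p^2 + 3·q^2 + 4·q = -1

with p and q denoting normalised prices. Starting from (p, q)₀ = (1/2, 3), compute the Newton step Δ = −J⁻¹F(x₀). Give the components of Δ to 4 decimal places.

At (1/2, 3): F = (-4.2500, 39.5000).
Jacobian J = [[-6·p·q, -3·p^2 - 1], [-4·p, 6·q + 4]].
At the point, J = [[-9.0000, -1.7500], [-2.0000, 22.0000]] (det J = -201.5000).
Solving J·Δ = −F gives Δ = (-0.1210, -1.8065).

(-0.1210, -1.8065)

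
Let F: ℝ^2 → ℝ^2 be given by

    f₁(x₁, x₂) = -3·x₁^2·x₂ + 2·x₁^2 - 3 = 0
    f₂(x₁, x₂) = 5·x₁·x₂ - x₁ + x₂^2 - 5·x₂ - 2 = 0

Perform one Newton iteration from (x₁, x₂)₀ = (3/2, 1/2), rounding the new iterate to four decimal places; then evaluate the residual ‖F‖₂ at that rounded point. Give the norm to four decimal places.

0.6507

At (3/2, 1/2): F = (-1.8750, -2.0000).
Jacobian J = [[-6·x₁·x₂ + 4·x₁, -3·x₁^2], [5·x₂ - 1, 5·x₁ + 2·x₂ - 5]].
At the point, J = [[1.5000, -6.7500], [1.5000, 3.5000]] (det J = 15.3750).
Solving J·Δ = −F gives Δ = (1.3049, 0.0122).
Then the next iterate is (x₁, x₂)₁ = (2.8049, 0.5122).
Re-evaluating at (2.8049, 0.5122): F = (0.645783, 0.079798), so ‖F‖₂ = 0.6507.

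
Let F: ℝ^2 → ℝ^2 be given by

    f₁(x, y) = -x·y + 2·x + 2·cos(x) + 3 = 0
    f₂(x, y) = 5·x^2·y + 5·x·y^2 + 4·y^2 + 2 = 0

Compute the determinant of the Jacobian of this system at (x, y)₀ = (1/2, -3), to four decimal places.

J = [[-y - 2·sin(x) + 2, -x], [10·x·y + 5·y^2, 5·x^2 + 10·x·y + 8·y]].
At the point, J = [[4.041149, -0.5000], [30.0000, -37.7500]].
det J = -137.5534.

-137.5534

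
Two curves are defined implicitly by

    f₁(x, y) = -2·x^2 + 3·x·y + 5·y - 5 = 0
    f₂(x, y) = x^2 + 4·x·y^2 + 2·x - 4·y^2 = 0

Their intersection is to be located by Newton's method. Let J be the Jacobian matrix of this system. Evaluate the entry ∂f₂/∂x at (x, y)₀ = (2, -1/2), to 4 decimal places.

7.0000

∂f₂/∂x = 2·x + 4·y^2 + 2.
At (2, -1/2) this is 7.0000.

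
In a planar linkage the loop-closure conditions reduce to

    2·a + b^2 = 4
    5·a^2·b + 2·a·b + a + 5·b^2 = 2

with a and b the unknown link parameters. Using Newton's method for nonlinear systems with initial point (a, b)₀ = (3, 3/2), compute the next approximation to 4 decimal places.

(3.9500, -0.5500)

At (3, 3/2): F = (4.2500, 88.7500).
Jacobian J = [[2, 2·b], [10·a·b + 2·b + 1, 5·a^2 + 2·a + 10·b]].
At the point, J = [[2.0000, 3.0000], [49.0000, 66.0000]] (det J = -15.0000).
Solving J·Δ = −F gives Δ = (0.9500, -2.0500).
Then the next iterate is (a, b)₁ = (3.9500, -0.5500).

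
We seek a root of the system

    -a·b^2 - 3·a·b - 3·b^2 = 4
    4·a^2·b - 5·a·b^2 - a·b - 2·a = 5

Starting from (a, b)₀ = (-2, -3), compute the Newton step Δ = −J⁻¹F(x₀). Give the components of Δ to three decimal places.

(18.375, 2.583)

At (-2, -3): F = (-31.000, 35.000).
Jacobian J = [[-b^2 - 3·b, -2·a·b - 3·a - 6·b], [8·a·b - 5·b^2 - b - 2, 4·a^2 - 10·a·b - a]].
At the point, J = [[0.000, 12.000], [4.000, -42.000]] (det J = -48.000).
Solving J·Δ = −F gives Δ = (18.375, 2.583).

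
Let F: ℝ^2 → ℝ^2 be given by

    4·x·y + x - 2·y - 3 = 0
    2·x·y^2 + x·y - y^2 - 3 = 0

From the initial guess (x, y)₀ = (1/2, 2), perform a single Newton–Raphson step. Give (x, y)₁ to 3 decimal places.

At (1/2, 2): F = (-2.500, -2.000).
Jacobian J = [[4·y + 1, 4·x - 2], [2·y^2 + y, 4·x·y + x - 2·y]].
At the point, J = [[9.000, 0.000], [10.000, 0.500]] (det J = 4.500).
Solving J·Δ = −F gives Δ = (0.278, -1.556).
Then the next iterate is (x, y)₁ = (0.778, 0.444).

(0.778, 0.444)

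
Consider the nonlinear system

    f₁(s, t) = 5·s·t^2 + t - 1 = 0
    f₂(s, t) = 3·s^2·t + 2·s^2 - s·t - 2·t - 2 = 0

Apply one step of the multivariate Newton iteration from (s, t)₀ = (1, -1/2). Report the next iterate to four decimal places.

(1.0000, -0.5625)

At (1, -1/2): F = (-0.2500, 0.0000).
Jacobian J = [[5·t^2, 10·s·t + 1], [6·s·t + 4·s - t, 3·s^2 - s - 2]].
At the point, J = [[1.2500, -4.0000], [1.5000, 0.0000]] (det J = 6.0000).
Solving J·Δ = −F gives Δ = (0.0000, -0.0625).
Then the next iterate is (s, t)₁ = (1.0000, -0.5625).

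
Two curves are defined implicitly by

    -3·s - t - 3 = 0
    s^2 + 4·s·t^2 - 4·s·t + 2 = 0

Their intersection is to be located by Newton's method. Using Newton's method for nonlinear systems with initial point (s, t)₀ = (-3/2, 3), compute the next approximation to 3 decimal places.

(-1.619, 1.858)

At (-3/2, 3): F = (-1.500, -31.750).
Jacobian J = [[-3, -1], [2·s + 4·t^2 - 4·t, 8·s·t - 4·s]].
At the point, J = [[-3.000, -1.000], [21.000, -30.000]] (det J = 111.000).
Solving J·Δ = −F gives Δ = (-0.119, -1.142).
Then the next iterate is (s, t)₁ = (-1.619, 1.858).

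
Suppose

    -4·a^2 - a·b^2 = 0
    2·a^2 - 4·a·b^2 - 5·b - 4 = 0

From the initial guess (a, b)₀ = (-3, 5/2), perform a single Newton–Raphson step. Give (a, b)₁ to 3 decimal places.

At (-3, 5/2): F = (-17.250, 76.500).
Jacobian J = [[-8·a - b^2, -2·a·b], [4·a - 4·b^2, -8·a·b - 5]].
At the point, J = [[17.750, 15.000], [-37.000, 55.000]] (det J = 1531.250).
Solving J·Δ = −F gives Δ = (1.369, -0.470).
Then the next iterate is (a, b)₁ = (-1.631, 2.030).

(-1.631, 2.030)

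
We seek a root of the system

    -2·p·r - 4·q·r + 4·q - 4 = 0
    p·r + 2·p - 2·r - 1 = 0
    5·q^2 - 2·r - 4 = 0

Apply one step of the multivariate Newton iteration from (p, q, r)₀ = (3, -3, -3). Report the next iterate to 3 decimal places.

(4.720, -1.415, -3.280)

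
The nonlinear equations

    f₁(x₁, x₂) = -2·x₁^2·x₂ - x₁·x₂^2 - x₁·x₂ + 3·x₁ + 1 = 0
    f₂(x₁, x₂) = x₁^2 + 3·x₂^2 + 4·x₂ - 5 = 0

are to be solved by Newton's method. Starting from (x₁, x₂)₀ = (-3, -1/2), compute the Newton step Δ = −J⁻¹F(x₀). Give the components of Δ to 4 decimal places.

At (-3, -1/2): F = (0.2500, 2.7500).
Jacobian J = [[-4·x₁·x₂ - x₂^2 - x₂ + 3, -2·x₁^2 - 2·x₁·x₂ - x₁], [2·x₁, 6·x₂ + 4]].
At the point, J = [[-2.7500, -18.0000], [-6.0000, 1.0000]] (det J = -110.7500).
Solving J·Δ = −F gives Δ = (0.4492, -0.0547).

(0.4492, -0.0547)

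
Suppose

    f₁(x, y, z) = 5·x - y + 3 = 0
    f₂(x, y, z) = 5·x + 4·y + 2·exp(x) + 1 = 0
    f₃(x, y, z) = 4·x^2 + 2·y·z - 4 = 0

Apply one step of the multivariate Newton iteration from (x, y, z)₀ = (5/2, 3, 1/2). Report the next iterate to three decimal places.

(0.477, 5.385, 2.846)

At (5/2, 3, 1/2): F = (12.500, 49.86499, 24.000).
Jacobian J = [[5, -1, 0], [2·exp(x) + 5, 4, 0], [8·x, 2·z, 2·y]].
At the point, J = [[5.000, -1.000, 0.000], [29.36499, 4.000, 0.000], [20.000, 1.000, 6.000]] (det J = 296.18993).
Solving J·Δ = −F gives Δ = (-2.023, 2.385, 2.346).
Then the next iterate is (x, y, z)₁ = (0.477, 5.385, 2.846).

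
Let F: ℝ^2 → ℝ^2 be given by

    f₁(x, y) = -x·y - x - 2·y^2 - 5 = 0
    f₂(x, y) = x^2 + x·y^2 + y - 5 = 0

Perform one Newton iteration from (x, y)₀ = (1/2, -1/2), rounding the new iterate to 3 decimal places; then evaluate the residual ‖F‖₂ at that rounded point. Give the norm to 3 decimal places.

At (1/2, -1/2): F = (-5.750, -5.125).
Jacobian J = [[-y - 1, -x - 4·y], [2·x + y^2, 2·x·y + 1]].
At the point, J = [[-0.500, 1.500], [1.250, 0.500]] (det J = -2.125).
Solving J·Δ = −F gives Δ = (2.265, 4.588).
Then the next iterate is (x, y)₁ = (2.765, 4.088).
Re-evaluating at (2.765, 4.088): F = (-52.49181, 52.94120), so ‖F‖₂ = 74.553.

74.553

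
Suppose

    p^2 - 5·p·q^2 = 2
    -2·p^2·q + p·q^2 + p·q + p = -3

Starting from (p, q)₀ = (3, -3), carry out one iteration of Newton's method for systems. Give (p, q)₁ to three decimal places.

(1.918, -2.047)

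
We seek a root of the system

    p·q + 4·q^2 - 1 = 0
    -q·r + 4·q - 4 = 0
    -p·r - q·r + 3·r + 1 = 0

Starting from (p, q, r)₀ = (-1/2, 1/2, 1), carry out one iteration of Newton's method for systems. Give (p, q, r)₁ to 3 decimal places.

At (-1/2, 1/2, 1): F = (-0.250, -2.500, 4.000).
Jacobian J = [[q, p + 8·q, 0], [0, -r + 4, -q], [-r, -r, -p - q + 3]].
At the point, J = [[0.500, 3.500, 0.000], [0.000, 3.000, -0.500], [-1.000, -1.000, 3.000]] (det J = 6.000).
Solving J·Δ = −F gives Δ = (-2.854, 0.479, -2.125).
Then the next iterate is (p, q, r)₁ = (-3.354, 0.979, -1.125).

(-3.354, 0.979, -1.125)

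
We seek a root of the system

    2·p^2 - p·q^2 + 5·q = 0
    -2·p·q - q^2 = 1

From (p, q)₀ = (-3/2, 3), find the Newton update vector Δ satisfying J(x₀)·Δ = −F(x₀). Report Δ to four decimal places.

At (-3/2, 3): F = (33.0000, -1.0000).
Jacobian J = [[4·p - q^2, -2·p·q + 5], [-2·q, -2·p - 2·q]].
At the point, J = [[-15.0000, 14.0000], [-6.0000, -3.0000]] (det J = 129.0000).
Solving J·Δ = −F gives Δ = (0.6589, -1.6512).

(0.6589, -1.6512)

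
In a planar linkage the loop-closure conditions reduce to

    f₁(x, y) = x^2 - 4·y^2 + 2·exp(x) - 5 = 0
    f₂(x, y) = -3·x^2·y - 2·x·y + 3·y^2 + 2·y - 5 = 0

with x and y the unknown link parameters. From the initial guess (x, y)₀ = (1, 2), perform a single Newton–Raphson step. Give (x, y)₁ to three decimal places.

(0.391, 0.807)

At (1, 2): F = (-14.56344, 1.000).
Jacobian J = [[2·x + 2·exp(x), -8·y], [-6·x·y - 2·y, -3·x^2 - 2·x + 6·y + 2]].
At the point, J = [[7.43656, -16.000], [-16.000, 9.000]] (det J = -189.07093).
Solving J·Δ = −F gives Δ = (-0.609, -1.193).
Then the next iterate is (x, y)₁ = (0.391, 0.807).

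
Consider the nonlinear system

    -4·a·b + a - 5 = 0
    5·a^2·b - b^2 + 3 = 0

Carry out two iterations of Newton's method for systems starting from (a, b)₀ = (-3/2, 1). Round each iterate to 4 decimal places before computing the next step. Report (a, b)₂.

(-0.7779, 2.2711)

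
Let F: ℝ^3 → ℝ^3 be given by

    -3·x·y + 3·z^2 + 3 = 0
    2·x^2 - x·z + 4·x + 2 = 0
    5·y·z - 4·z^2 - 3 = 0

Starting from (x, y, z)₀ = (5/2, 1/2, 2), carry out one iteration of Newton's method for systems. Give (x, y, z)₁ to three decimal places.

At (5/2, 1/2, 2): F = (11.250, 19.500, -14.000).
Jacobian J = [[-3·y, -3·x, 6·z], [4·x - z + 4, 0, -x], [0, 5·z, 5·y - 8·z]].
At the point, J = [[-1.500, -7.500, 12.000], [12.000, 0.000, -2.500], [0.000, 10.000, -13.500]] (det J = 187.500).
Solving J·Δ = −F gives Δ = (-2.050, -1.354, -2.040).
Then the next iterate is (x, y, z)₁ = (0.450, -0.854, -0.040).

(0.450, -0.854, -0.040)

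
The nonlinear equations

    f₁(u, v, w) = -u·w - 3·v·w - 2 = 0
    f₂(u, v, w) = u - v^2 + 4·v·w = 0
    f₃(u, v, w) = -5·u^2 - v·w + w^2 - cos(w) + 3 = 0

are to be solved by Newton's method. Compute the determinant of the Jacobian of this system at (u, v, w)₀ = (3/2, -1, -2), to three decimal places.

314.367

J = [[-w, -3·w, -u - 3·v], [1, -2·v + 4·w, 4·v], [-10·u, -w, -v + 2·w + sin(w)]].
At the point, J = [[2.000, 6.000, 1.500], [1.000, -6.000, -4.000], [-15.000, 2.000, -3.90930]].
det J = 314.367.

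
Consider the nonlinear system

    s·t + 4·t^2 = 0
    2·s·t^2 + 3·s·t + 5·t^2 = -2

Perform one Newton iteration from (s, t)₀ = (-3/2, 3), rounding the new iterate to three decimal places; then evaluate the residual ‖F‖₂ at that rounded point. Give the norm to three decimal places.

At (-3/2, 3): F = (31.500, 6.500).
Jacobian J = [[t, s + 8·t], [2·t^2 + 3·t, 4·s·t + 3·s + 10·t]].
At the point, J = [[3.000, 22.500], [27.000, 7.500]] (det J = -585.000).
Solving J·Δ = −F gives Δ = (0.154, -1.421).
Then the next iterate is (s, t)₁ = (-1.346, 1.579).
Re-evaluating at (-1.346, 1.579): F = (7.84763, 1.37840), so ‖F‖₂ = 7.968.

7.968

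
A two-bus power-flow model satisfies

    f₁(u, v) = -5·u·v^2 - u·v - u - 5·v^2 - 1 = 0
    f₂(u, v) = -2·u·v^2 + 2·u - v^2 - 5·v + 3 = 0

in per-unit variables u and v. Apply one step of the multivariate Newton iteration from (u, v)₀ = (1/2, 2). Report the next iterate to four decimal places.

(0.5388, 0.9052)

At (1/2, 2): F = (-32.5000, -14.0000).
Jacobian J = [[-5·v^2 - v - 1, -10·u·v - u - 10·v], [-2·v^2 + 2, -4·u·v - 2·v - 5]].
At the point, J = [[-23.0000, -30.5000], [-6.0000, -13.0000]] (det J = 116.0000).
Solving J·Δ = −F gives Δ = (0.0388, -1.0948).
Then the next iterate is (u, v)₁ = (0.5388, 0.9052).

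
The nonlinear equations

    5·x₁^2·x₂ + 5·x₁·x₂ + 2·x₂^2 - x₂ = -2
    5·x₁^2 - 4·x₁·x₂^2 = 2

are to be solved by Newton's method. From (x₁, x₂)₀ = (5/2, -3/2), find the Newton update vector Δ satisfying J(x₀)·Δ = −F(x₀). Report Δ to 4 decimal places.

At (5/2, -3/2): F = (-57.6250, 6.7500).
Jacobian J = [[10·x₁·x₂ + 5·x₂, 5·x₁^2 + 5·x₁ + 4·x₂ - 1], [10·x₁ - 4·x₂^2, -8·x₁·x₂]].
At the point, J = [[-45.0000, 36.7500], [16.0000, 30.0000]] (det J = -1938.0000).
Solving J·Δ = −F gives Δ = (-1.0200, 0.3190).

(-1.0200, 0.3190)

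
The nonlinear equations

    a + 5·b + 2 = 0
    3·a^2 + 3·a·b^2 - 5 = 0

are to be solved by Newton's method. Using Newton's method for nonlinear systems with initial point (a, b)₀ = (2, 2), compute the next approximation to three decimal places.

At (2, 2): F = (14.000, 31.000).
Jacobian J = [[1, 5], [6·a + 3·b^2, 6·a·b]].
At the point, J = [[1.000, 5.000], [24.000, 24.000]] (det J = -96.000).
Solving J·Δ = −F gives Δ = (1.885, -3.177).
Then the next iterate is (a, b)₁ = (3.885, -1.177).

(3.885, -1.177)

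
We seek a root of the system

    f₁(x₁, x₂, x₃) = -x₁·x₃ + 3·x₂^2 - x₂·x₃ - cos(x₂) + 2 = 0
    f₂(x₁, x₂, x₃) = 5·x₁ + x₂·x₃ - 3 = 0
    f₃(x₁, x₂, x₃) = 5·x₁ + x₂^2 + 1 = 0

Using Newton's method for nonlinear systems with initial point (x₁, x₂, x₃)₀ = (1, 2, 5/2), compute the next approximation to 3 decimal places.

(-0.416, 1.270, 3.453)

At (1, 2, 5/2): F = (6.91615, 7.000, 10.000).
Jacobian J = [[-x₃, 6·x₂ - x₃ + sin(x₂), -x₁ - x₂], [5, x₃, x₂], [5, 2·x₂, 0]].
At the point, J = [[-2.500, 10.40930, -3.000], [5.000, 2.500, 2.000], [5.000, 4.000, 0.000]] (det J = 101.59297).
Solving J·Δ = −F gives Δ = (-1.416, -0.730, 0.953).
Then the next iterate is (x₁, x₂, x₃)₁ = (-0.416, 1.270, 3.453).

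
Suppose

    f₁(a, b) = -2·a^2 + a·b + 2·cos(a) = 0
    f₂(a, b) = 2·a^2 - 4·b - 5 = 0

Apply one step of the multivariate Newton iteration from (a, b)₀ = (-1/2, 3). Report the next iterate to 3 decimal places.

(-0.793, -0.979)

At (-1/2, 3): F = (-0.24483, -16.500).
Jacobian J = [[-4·a + b - 2·sin(a), a], [4·a, -4]].
At the point, J = [[5.95885, -0.500], [-2.000, -4.000]] (det J = -24.83540).
Solving J·Δ = −F gives Δ = (-0.293, -3.979).
Then the next iterate is (a, b)₁ = (-0.793, -0.979).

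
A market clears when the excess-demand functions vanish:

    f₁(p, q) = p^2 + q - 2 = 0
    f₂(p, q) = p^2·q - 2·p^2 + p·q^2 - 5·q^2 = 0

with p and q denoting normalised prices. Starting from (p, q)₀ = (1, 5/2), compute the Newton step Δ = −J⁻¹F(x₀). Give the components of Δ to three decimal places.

At (1, 5/2): F = (1.500, -24.500).
Jacobian J = [[2·p, 1], [2·p·q - 4·p + q^2, p^2 + 2·p·q - 10·q]].
At the point, J = [[2.000, 1.000], [7.250, -19.000]] (det J = -45.250).
Solving J·Δ = −F gives Δ = (-0.088, -1.323).

(-0.088, -1.323)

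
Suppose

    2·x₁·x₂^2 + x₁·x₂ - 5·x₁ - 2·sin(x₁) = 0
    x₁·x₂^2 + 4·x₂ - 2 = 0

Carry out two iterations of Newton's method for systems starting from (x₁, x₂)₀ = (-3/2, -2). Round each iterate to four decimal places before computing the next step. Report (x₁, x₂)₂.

(2.9007, -2.0593)

At (-3/2, -2): F = (0.494990, -16.0000).
Jacobian J = [[2·x₂^2 + x₂ - 2·cos(x₁) - 5, 4·x₁·x₂ + x₁], [x₂^2, 2·x₁·x₂ + 4]].
At the point, J = [[0.858526, 10.5000], [4.0000, 10.0000]] (det J = -33.414744).
Solving J·Δ = −F gives Δ = (5.1759, -0.4703).
Then the next iterate is (x₁, x₂)₁ = (3.6759, -2.4703).
Round to (3.6759, -2.4703) and repeat: F = (18.421907, 10.550546), J = [[6.455707, -32.646403], [6.102382, -14.161152]].
Δ = (-0.7752, 0.4110), so (x₁, x₂)₂ = (2.9007, -2.0593).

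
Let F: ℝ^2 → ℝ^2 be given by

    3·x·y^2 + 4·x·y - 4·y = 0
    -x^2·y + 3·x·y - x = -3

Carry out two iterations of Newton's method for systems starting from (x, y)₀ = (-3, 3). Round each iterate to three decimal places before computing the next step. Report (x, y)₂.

(-1.998, 0.560)

At (-3, 3): F = (-129.000, -48.000).
Jacobian J = [[3·y^2 + 4·y, 6·x·y + 4·x - 4], [-2·x·y + 3·y - 1, -x^2 + 3·x]].
At the point, J = [[39.000, -70.000], [26.000, -18.000]] (det J = 1118.000).
Solving J·Δ = −F gives Δ = (0.928, -1.326).
Then the next iterate is (x, y)₁ = (-2.072, 1.674).
Round to (-2.072, 1.674) and repeat: F = (-37.98906, -12.52037), J = [[15.10283, -33.09917], [10.95906, -10.50918]].
Δ = (0.074, -1.114), so (x, y)₂ = (-1.998, 0.560).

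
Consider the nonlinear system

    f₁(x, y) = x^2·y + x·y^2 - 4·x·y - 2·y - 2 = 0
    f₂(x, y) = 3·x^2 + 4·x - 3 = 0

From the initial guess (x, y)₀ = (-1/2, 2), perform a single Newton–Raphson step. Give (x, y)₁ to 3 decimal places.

At (-1/2, 2): F = (-3.500, -4.250).
Jacobian J = [[2·x·y + y^2 - 4·y, x^2 + 2·x·y - 4·x - 2], [6·x + 4, 0]].
At the point, J = [[-6.000, -1.750], [1.000, 0.000]] (det J = 1.750).
Solving J·Δ = −F gives Δ = (4.250, -16.571).
Then the next iterate is (x, y)₁ = (3.750, -14.571).

(3.750, -14.571)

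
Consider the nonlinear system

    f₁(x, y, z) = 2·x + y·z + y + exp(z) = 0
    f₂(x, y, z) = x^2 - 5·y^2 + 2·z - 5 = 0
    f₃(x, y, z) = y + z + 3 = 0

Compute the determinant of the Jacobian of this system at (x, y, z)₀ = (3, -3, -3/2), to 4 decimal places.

42.3388

J = [[2, z + 1, y + exp(z)], [2·x, -10·y, 2], [0, 1, 1]].
At the point, J = [[2.0000, -0.5000, -2.776870], [6.0000, 30.0000, 2.0000], [0.0000, 1.0000, 1.0000]].
det J = 42.3388.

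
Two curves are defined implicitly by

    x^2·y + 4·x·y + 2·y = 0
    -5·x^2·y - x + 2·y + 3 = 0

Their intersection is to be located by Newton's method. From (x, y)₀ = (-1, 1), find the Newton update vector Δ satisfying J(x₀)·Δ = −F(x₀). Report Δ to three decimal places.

(-1.333, -3.667)

At (-1, 1): F = (-1.000, 1.000).
Jacobian J = [[2·x·y + 4·y, x^2 + 4·x + 2], [-10·x·y - 1, -5·x^2 + 2]].
At the point, J = [[2.000, -1.000], [9.000, -3.000]] (det J = 3.000).
Solving J·Δ = −F gives Δ = (-1.333, -3.667).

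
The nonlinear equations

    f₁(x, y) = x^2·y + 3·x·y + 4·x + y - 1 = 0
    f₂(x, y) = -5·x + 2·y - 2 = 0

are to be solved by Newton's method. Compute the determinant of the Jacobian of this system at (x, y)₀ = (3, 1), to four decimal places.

J = [[2·x·y + 3·y + 4, x^2 + 3·x + 1], [-5, 2]].
At the point, J = [[13.0000, 19.0000], [-5.0000, 2.0000]].
det J = 121.0000.

121.0000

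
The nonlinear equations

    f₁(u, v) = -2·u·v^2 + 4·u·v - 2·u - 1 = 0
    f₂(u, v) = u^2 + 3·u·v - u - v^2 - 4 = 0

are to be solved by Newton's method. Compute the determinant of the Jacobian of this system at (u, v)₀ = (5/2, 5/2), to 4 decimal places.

161.2500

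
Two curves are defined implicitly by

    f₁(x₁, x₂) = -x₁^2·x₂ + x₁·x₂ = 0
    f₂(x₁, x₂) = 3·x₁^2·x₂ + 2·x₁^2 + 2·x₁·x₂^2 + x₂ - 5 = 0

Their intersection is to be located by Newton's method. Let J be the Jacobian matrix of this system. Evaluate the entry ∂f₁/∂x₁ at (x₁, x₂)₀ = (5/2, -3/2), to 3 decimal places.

6.000

∂f₁/∂x₁ = -2·x₁·x₂ + x₂.
At (5/2, -3/2) this is 6.000.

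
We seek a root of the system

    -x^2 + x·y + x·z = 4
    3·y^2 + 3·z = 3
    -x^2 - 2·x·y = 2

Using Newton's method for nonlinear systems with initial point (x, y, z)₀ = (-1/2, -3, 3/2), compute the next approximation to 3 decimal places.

(0.214, -2.745, -6.469)

At (-1/2, -3, 3/2): F = (-3.500, 28.500, -5.250).
Jacobian J = [[-2·x + y + z, x, x], [0, 6·y, 3], [-2·x - 2·y, -2·x, 0]].
At the point, J = [[-0.500, -0.500, -0.500], [0.000, -18.000, 3.000], [7.000, 1.000, 0.000]] (det J = -72.000).
Solving J·Δ = −F gives Δ = (0.714, 0.255, -7.969).
Then the next iterate is (x, y, z)₁ = (0.214, -2.745, -6.469).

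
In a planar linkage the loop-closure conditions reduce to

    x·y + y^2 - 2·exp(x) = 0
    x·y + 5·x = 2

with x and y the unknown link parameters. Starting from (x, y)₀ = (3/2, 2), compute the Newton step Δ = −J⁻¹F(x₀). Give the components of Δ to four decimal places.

(-1.0153, -0.9285)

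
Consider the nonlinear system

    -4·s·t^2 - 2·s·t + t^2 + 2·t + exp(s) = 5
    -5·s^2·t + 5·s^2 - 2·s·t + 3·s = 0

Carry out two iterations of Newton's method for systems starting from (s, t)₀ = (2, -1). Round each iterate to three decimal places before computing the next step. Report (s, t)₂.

(0.973, 0.637)

At (2, -1): F = (-2.61094, 50.000).
Jacobian J = [[-4·t^2 - 2·t + exp(s), -8·s·t - 2·s + 2·t + 2], [-10·s·t + 10·s - 2·t + 3, -5·s^2 - 2·s]].
At the point, J = [[5.38906, 12.000], [45.000, -24.000]] (det J = -669.33735).
Solving J·Δ = −F gives Δ = (-0.803, 0.578).
Then the next iterate is (s, t)₁ = (1.197, -0.422).
Round to (1.197, -0.422) and repeat: F = (-2.19814, 14.78854), J = [[3.44184, 2.80307], [20.86534, -9.55805]].
Δ = (-0.224, 1.059), so (s, t)₂ = (0.973, 0.637).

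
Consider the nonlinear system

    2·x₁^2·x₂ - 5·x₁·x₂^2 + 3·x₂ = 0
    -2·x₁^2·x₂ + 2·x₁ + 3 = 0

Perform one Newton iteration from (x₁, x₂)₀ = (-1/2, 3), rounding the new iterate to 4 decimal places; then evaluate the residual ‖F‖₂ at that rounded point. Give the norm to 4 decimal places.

4.1005

At (-1/2, 3): F = (33.0000, 0.5000).
Jacobian J = [[4·x₁·x₂ - 5·x₂^2, 2·x₁^2 - 10·x₁·x₂ + 3], [-4·x₁·x₂ + 2, -2·x₁^2]].
At the point, J = [[-51.0000, 18.5000], [8.0000, -0.5000]] (det J = -122.5000).
Solving J·Δ = −F gives Δ = (-0.2102, -2.3633).
Then the next iterate is (x₁, x₂)₁ = (-0.7102, 0.6367).
Re-evaluating at (-0.7102, 0.6367): F = (3.991911, 0.937317), so ‖F‖₂ = 4.1005.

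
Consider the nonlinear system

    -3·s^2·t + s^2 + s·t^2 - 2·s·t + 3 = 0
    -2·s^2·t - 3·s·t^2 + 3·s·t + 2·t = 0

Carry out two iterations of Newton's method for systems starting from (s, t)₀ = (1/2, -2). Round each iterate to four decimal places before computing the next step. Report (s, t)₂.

(-0.6545, -2.2989)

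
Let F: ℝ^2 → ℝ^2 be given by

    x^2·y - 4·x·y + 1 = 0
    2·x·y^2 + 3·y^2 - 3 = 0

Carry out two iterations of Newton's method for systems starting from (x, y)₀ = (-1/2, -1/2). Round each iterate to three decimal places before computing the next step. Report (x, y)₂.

(-0.196, -1.261)

At (-1/2, -1/2): F = (-0.125, -2.500).
Jacobian J = [[2·x·y - 4·y, x^2 - 4·x], [2·y^2, 4·x·y + 6·y]].
At the point, J = [[2.500, 2.250], [0.500, -2.000]] (det J = -6.125).
Solving J·Δ = −F gives Δ = (0.959, -1.010).
Then the next iterate is (x, y)₁ = (0.459, -1.510).
Round to (0.459, -1.510) and repeat: F = (3.45423, 5.93343), J = [[4.65382, -1.62532], [4.56020, -11.83236]].
Δ = (-0.655, 0.249), so (x, y)₂ = (-0.196, -1.261).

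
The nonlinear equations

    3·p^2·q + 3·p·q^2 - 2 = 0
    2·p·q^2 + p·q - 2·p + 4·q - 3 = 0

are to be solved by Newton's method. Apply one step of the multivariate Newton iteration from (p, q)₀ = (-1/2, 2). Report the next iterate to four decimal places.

At (-1/2, 2): F = (-6.5000, 1.0000).
Jacobian J = [[6·p·q + 3·q^2, 3·p^2 + 6·p·q], [2·q^2 + q - 2, 4·p·q + p + 4]].
At the point, J = [[6.0000, -5.2500], [8.0000, -0.5000]] (det J = 39.0000).
Solving J·Δ = −F gives Δ = (-0.2179, -1.4872).
Then the next iterate is (p, q)₁ = (-0.7179, 0.5128).

(-0.7179, 0.5128)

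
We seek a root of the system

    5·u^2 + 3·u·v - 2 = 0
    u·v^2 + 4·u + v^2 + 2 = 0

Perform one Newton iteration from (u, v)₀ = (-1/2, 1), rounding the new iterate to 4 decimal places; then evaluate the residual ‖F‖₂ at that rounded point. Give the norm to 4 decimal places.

At (-1/2, 1): F = (-2.2500, 0.5000).
Jacobian J = [[10·u + 3·v, 3·u], [v^2 + 4, 2·u·v + 2·v]].
At the point, J = [[-2.0000, -1.5000], [5.0000, 1.0000]] (det J = 5.5000).
Solving J·Δ = −F gives Δ = (0.2727, -1.8636).
Then the next iterate is (u, v)₁ = (-0.2273, -0.8636).
Re-evaluating at (-0.2273, -0.8636): F = (-1.152785, 1.667083), so ‖F‖₂ = 2.0268.

2.0268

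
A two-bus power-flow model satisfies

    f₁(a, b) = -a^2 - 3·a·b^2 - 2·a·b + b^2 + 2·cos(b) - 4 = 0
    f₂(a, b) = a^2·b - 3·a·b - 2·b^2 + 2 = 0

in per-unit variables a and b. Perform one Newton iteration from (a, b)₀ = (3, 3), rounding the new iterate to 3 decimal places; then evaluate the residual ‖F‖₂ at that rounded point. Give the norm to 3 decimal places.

At (3, 3): F = (-104.97998, -16.000).
Jacobian J = [[-2·a - 3·b^2 - 2·b, -6·a·b - 2·a + 2·b - 2·sin(b)], [2·a·b - 3·b, a^2 - 3·a - 4·b]].
At the point, J = [[-39.000, -54.28224], [9.000, -12.000]] (det J = 956.54016).
Solving J·Δ = −F gives Δ = (-0.409, -1.640).
Then the next iterate is (a, b)₁ = (2.591, 1.360).
Re-evaluating at (2.591, 1.360): F = (-29.86966, -3.14042), so ‖F‖₂ = 30.034.

30.034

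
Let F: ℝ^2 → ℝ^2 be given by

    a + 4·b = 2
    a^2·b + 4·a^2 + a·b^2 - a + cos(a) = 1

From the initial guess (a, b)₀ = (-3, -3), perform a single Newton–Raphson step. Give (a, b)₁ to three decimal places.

(18.211, -4.053)

At (-3, -3): F = (-17.000, -16.98999).
Jacobian J = [[1, 4], [2·a·b + 8·a + b^2 - sin(a) - 1, a^2 + 2·a·b]].
At the point, J = [[1.000, 4.000], [2.14112, 27.000]] (det J = 18.43552).
Solving J·Δ = −F gives Δ = (21.211, -1.053).
Then the next iterate is (a, b)₁ = (18.211, -4.053).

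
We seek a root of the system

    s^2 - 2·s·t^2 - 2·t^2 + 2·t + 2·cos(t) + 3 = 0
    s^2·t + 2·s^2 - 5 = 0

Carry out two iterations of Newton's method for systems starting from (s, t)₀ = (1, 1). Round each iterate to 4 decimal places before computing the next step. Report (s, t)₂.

At (1, 1): F = (3.080605, -2.0000).
Jacobian J = [[2·s - 2·t^2, -4·s·t - 4·t - 2·sin(t) + 2], [2·s·t + 4·s, s^2]].
At the point, J = [[0.0000, -7.682942], [6.0000, 1.0000]] (det J = 46.097652).
Solving J·Δ = −F gives Δ = (0.2665, 0.4010).
Then the next iterate is (s, t)₁ = (1.2665, 1.4010).
Round to (1.2665, 1.4010) and repeat: F = (-1.153391, 0.455280), J = [[-1.392602, -12.672704], [8.614733, 1.604022]].
Δ = (-0.0367, -0.0870), so (s, t)₂ = (1.2298, 1.3140).

(1.2298, 1.3140)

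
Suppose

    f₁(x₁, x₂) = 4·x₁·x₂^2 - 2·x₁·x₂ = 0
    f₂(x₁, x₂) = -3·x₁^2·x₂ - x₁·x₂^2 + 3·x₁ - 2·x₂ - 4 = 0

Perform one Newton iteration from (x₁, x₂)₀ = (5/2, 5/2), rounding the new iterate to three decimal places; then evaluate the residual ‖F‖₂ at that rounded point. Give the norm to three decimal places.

24.878

At (5/2, 5/2): F = (50.000, -64.000).
Jacobian J = [[4·x₂^2 - 2·x₂, 8·x₁·x₂ - 2·x₁], [-6·x₁·x₂ - x₂^2 + 3, -3·x₁^2 - 2·x₁·x₂ - 2]].
At the point, J = [[20.000, 45.000], [-40.750, -33.250]] (det J = 1168.750).
Solving J·Δ = −F gives Δ = (-1.042, -0.648).
Then the next iterate is (x₁, x₂)₁ = (1.458, 1.852).
Re-evaluating at (1.458, 1.852): F = (14.60277, -20.14154), so ‖F‖₂ = 24.878.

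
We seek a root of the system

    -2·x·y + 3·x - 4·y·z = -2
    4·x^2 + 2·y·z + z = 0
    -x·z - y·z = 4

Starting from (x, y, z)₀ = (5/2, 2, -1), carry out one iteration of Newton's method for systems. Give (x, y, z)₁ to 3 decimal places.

At (5/2, 2, -1): F = (7.500, 20.000, 0.500).
Jacobian J = [[-2·y + 3, -2·x - 4·z, -4·y], [8·x, 2·z, 2·y + 1], [-z, -z, -x - y]].
At the point, J = [[-1.000, -1.000, -8.000], [20.000, -2.000, 5.000], [1.000, 1.000, -4.500]] (det J = -275.000).
Solving J·Δ = −F gives Δ = (-0.838, 3.218, 0.640).
Then the next iterate is (x, y, z)₁ = (1.662, 5.218, -0.360).

(1.662, 5.218, -0.360)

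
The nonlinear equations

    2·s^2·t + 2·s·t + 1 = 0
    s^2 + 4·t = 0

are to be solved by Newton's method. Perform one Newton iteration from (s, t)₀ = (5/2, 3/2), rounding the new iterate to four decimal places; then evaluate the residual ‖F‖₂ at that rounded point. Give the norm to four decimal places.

202.9925

At (5/2, 3/2): F = (27.2500, 12.2500).
Jacobian J = [[4·s·t + 2·t, 2·s^2 + 2·s], [2·s, 4]].
At the point, J = [[18.0000, 17.5000], [5.0000, 4.0000]] (det J = -15.5000).
Solving J·Δ = −F gives Δ = (-6.7984, 5.4355).
Then the next iterate is (s, t)₁ = (-4.2984, 6.9355).
Re-evaluating at (-4.2984, 6.9355): F = (197.660854, 46.218243), so ‖F‖₂ = 202.9925.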